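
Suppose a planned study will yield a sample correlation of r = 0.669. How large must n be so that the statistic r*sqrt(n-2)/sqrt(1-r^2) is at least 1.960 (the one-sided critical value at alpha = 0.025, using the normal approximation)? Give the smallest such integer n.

7

r√(n−2)/√(1−r²) ≥ 1.960  ⇔  n−2 ≥ (1.960)²·(1−r²)/r²
(1−r²)/r² = (1−0.447561)/0.447561 = 1.2343
n ≥ 2 + 3.8416·1.2343 = 2 + 4.7417 = 6.7417
⌈6.7417⌉ = 7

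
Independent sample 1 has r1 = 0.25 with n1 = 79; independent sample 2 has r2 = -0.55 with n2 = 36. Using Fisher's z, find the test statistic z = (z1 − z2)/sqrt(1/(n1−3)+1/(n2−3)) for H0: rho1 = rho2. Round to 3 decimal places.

4.191

Fisher z-transforms: z1 = atanh(0.25) = 0.255413, z2 = atanh(-0.55) = -0.618381; difference d = 0.873794
Var(d) = 1/76 + 1/33 = 0.0131579 + 0.0303030 = 0.0434609
z = d/√Var(d) = 0.873794 / √0.0434609 = 0.873794 / 0.208473 = 4.191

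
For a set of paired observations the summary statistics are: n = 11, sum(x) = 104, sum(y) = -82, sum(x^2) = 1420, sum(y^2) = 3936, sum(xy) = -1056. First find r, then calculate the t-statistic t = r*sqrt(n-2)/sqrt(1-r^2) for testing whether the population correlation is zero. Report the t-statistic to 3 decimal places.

-0.719

S_xy = nΣxy − ΣxΣy = 11·(-1056) − 104·(-82) = -11616 − (-8528) = -3088
S_xx = nΣx² − (Σx)² = 11·1420 − 104² = 15620 − 10816 = 4804
S_yy = nΣy² − (Σy)² = 11·3936 − (-82)² = 43296 − 6724 = 36572
r = S_xy / √(S_xx·S_yy) = -3088 / √(4804·36572) = -3088 / √175691888 = -3088 / 13254.8817 = -0.2330
t = r·√(n−2)/√(1−r²) = -0.2330·√9 / √(1−0.054289) = -0.699000 / 0.972477 = -0.719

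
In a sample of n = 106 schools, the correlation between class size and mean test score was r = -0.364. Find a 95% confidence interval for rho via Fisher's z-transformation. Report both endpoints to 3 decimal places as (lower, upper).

Fisher z: z_r = atanh(r) = ½·ln((1+(-0.364))/(1−(-0.364))) = -0.381489
SE(z) = 1/√(n−3) = 1/√103 = 0.098533
95% ⇒ z* = 1.960; margin = 1.960·0.098533 = 0.193125
CI on z-scale: (-0.574614, -0.188364)
Back-transform: tanh(-0.574614) = -0.518740, tanh(-0.188364) = -0.186167

(-0.519, -0.186)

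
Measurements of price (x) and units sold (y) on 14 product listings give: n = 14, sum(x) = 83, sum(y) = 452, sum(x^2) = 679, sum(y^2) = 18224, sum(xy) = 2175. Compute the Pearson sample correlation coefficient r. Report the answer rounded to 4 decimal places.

-0.6126

Numerator: nΣxy − (Σx)(Σy) = 14·2175 − (83)(452) = -7066
Denominator: √[(nΣx²−(Σx)²)(nΣy²−(Σy)²)]
  nΣx²−(Σx)² = 14·679 − 6889 = 2617;  nΣy²−(Σy)² = 14·18224 − 204304 = 50832
  √(2617·50832) = √133027344 = 11533.7480
r = -7066 / 11533.7480 = -0.6126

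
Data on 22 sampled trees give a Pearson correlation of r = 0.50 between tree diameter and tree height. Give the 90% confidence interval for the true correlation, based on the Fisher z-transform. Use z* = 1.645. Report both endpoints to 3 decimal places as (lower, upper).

(0.170, 0.729)

z_r = atanh(0.50) = 0.549306;  SE = 1/√(n−3) = 1/√19 = 0.229416
z-limits: 0.549306 ± 1.645·0.229416 = 0.549306 ± 0.377389 = [0.171917, 0.926695]
ρ-limits: (tanh 0.171917, tanh 0.926695) = (0.170, 0.729)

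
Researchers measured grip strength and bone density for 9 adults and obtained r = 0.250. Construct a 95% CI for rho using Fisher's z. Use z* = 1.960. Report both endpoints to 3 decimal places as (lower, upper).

z_r = atanh(0.250) = 0.255413;  SE = 1/√(n−3) = 1/√6 = 0.408248
z-limits: 0.255413 ± 1.960·0.408248 = 0.255413 ± 0.800166 = [-0.544753, 1.055579]
ρ-limits: (tanh -0.544753, tanh 1.055579) = (-0.497, 0.784)

(-0.497, 0.784)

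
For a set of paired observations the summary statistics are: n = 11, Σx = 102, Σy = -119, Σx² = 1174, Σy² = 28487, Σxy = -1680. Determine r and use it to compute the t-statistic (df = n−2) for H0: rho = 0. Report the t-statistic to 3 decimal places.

Numerator: nΣxy − (Σx)(Σy) = 11·(-1680) − (102)(-119) = -6342
Denominator: √[(nΣx²−(Σx)²)(nΣy²−(Σy)²)]
  nΣx²−(Σx)² = 11·1174 − 10404 = 2510;  nΣy²−(Σy)² = 11·28487 − 14161 = 299196
  √(2510·299196) = √750981960 = 27404.0501
r = -6342 / 27404.0501 = -0.2314
t = r·√(n−2)/√(1−r²) = -0.2314·√9 / √(1−0.053546) = -0.694200 / 0.972859 = -0.714

-0.714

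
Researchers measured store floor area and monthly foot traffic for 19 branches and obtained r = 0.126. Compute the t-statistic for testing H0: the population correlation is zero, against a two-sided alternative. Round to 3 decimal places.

t = r·√(n−2) / √(1−r²) with r = 0.126, n = 19
  = 0.126·√17 / √(1 − 0.015876)
  = 0.126·4.123106 / 0.992030
  = 0.519511 / 0.992030 = 0.524

0.524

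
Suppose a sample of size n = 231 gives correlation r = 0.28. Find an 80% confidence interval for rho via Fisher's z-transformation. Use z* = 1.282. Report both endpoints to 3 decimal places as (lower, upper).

z_r = atanh(0.28) = 0.287682;  SE = 1/√(n−3) = 1/√228 = 0.066227
z-limits: 0.287682 ± 1.282·0.066227 = 0.287682 ± 0.084903 = [0.202779, 0.372585]
ρ-limits: (tanh 0.202779, tanh 0.372585) = (0.200, 0.356)

(0.200, 0.356)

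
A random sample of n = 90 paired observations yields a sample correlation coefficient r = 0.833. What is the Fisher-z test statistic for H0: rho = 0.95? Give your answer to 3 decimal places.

z_r = atanh(0.833) = 1.197858,  z_0 = atanh(0.95) = 1.831781
SE = 1/√(n−3) = 1/√87 = 0.107211
z = (z_r − z_0)/SE = (1.197858 − 1.831781) / 0.107211 = -0.633923 / 0.107211 = -5.913

-5.913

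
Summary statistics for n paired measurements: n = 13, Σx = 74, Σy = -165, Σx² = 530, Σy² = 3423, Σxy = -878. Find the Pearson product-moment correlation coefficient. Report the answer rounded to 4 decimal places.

S_xy = nΣxy − ΣxΣy = 13·(-878) − 74·(-165) = -11414 − (-12210) = 796
S_xx = nΣx² − (Σx)² = 13·530 − 74² = 6890 − 5476 = 1414
S_yy = nΣy² − (Σy)² = 13·3423 − (-165)² = 44499 − 27225 = 17274
r = S_xy / √(S_xx·S_yy) = 796 / √(1414·17274) = 796 / √24425436 = 796 / 4942.2096 = 0.1611

0.1611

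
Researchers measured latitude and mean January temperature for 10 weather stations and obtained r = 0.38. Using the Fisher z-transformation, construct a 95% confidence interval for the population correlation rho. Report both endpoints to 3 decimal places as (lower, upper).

z_r = atanh(0.38) = 0.400060;  SE = 1/√(n−3) = 1/√7 = 0.377964
z-limits: 0.400060 ± 1.960·0.377964 = 0.400060 ± 0.740809 = [-0.340749, 1.140869]
ρ-limits: (tanh -0.340749, tanh 1.140869) = (-0.328, 0.815)

(-0.328, 0.815)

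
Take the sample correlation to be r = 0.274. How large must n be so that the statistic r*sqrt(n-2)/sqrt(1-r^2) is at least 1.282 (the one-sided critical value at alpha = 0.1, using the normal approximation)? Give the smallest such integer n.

23

r√(n−2)/√(1−r²) ≥ 1.282  ⇔  n−2 ≥ (1.282)²·(1−r²)/r²
(1−r²)/r² = (1−0.075076)/0.075076 = 12.3198
n ≥ 2 + 1.643524·12.3198 = 2 + 20.2479 = 22.2479
⌈22.2479⌉ = 23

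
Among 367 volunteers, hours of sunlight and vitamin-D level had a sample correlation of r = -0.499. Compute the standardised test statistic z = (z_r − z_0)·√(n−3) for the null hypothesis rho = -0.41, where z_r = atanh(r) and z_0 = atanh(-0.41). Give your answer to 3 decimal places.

-2.144

Fisher z: atanh(-0.499) = -0.547974, atanh(-0.41) = -0.435611
z = (z_r − z_0)·√(n−3) = (-0.547974 − (-0.435611))·√364 = -0.112363 · 19.078784 = -2.144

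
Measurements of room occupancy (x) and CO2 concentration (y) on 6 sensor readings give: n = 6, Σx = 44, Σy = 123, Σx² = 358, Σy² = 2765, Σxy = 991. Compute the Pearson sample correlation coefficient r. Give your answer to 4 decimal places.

S_xy = nΣxy − ΣxΣy = 6·991 − 44·123 = 5946 − 5412 = 534
S_xx = nΣx² − (Σx)² = 6·358 − 44² = 2148 − 1936 = 212
S_yy = nΣy² − (Σy)² = 6·2765 − 123² = 16590 − 15129 = 1461
r = S_xy / √(S_xx·S_yy) = 534 / √(212·1461) = 534 / √309732 = 534 / 556.5357 = 0.9595

0.9595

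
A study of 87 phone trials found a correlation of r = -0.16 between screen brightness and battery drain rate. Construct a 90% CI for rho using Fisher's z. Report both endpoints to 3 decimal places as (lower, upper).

(-0.328, 0.018)

Fisher z: z_r = atanh(r) = ½·ln((1+(-0.16))/(1−(-0.16))) = -0.161387
SE(z) = 1/√(n−3) = 1/√84 = 0.109109
90% ⇒ z* = 1.645; margin = 1.645·0.109109 = 0.179484
CI on z-scale: (-0.340871, 0.018097)
Back-transform: tanh(-0.340871) = -0.328255, tanh(0.018097) = 0.018095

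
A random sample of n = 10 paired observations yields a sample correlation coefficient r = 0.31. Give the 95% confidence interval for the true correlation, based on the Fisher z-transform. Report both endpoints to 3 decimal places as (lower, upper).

z_r = atanh(0.31) = 0.320545;  SE = 1/√(n−3) = 1/√7 = 0.377964
z-limits: 0.320545 ± 1.960·0.377964 = 0.320545 ± 0.740809 = [-0.420264, 1.061354]
ρ-limits: (tanh -0.420264, tanh 1.061354) = (-0.397, 0.786)

(-0.397, 0.786)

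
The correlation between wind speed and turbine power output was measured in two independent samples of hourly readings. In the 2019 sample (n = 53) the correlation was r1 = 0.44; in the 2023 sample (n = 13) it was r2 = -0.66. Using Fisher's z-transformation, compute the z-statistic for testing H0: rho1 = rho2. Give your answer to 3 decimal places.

3.652

Fisher z-transforms: z1 = atanh(0.44) = 0.472231, z2 = atanh(-0.66) = -0.792814; difference d = 1.265045
Var(d) = 1/50 + 1/10 = 0.0200000 + 0.1000000 = 0.1200000
z = d/√Var(d) = 1.265045 / √0.1200000 = 1.265045 / 0.346410 = 3.652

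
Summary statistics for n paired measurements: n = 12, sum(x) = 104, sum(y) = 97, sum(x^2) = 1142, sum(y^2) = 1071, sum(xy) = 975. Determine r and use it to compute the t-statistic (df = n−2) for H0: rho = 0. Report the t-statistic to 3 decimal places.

1.881

S_xy = nΣxy − ΣxΣy = 12·975 − 104·97 = 11700 − 10088 = 1612
S_xx = nΣx² − (Σx)² = 12·1142 − 104² = 13704 − 10816 = 2888
S_yy = nΣy² − (Σy)² = 12·1071 − 97² = 12852 − 9409 = 3443
r = S_xy / √(S_xx·S_yy) = 1612 / √(2888·3443) = 1612 / √9943384 = 1612 / 3153.3132 = 0.5112
t = r·√(n−2)/√(1−r²) = 0.5112·√10 / √(1−0.261325) = 1.616556 / 0.859462 = 1.881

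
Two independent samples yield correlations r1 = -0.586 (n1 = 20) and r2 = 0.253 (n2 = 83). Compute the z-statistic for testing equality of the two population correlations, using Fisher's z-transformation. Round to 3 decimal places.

Fisher z-transforms: z1 = atanh(-0.586) = -0.671552, z2 = atanh(0.253) = 0.258615; difference d = -0.930167
Var(d) = 1/17 + 1/80 = 0.0588235 + 0.0125000 = 0.0713235
z = d/√Var(d) = -0.930167 / √0.0713235 = -0.930167 / 0.267065 = -3.483

-3.483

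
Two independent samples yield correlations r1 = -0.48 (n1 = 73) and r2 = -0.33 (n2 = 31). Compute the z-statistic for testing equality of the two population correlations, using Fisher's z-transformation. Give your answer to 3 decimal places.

z1 = atanh(-0.48) = -0.522984,  z2 = atanh(-0.33) = -0.342828
SE = √(1/(n1−3) + 1/(n2−3)) = √(1/70 + 1/28) = √(0.0142857 + 0.0357143) = √0.0500000 = 0.223607
z = (z1 − z2)/SE = (-0.522984 − (-0.342828)) / 0.223607 = -0.180156 / 0.223607 = -0.806

-0.806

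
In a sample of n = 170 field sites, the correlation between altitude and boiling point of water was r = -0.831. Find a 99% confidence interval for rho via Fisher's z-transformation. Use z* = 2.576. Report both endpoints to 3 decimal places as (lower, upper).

Fisher z: z_r = atanh(r) = ½·ln((1+(-0.831))/(1−(-0.831))) = -1.191359
SE(z) = 1/√(n−3) = 1/√167 = 0.077382
99% ⇒ z* = 2.576; margin = 2.576·0.077382 = 0.199336
CI on z-scale: (-1.390695, -0.992023)
Back-transform: tanh(-1.390695) = -0.883324, tanh(-0.992023) = -0.758224

(-0.883, -0.758)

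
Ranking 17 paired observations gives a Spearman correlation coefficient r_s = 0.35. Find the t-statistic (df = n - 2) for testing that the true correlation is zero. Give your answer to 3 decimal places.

1 − r_s² = 1 − 0.1225 = 0.8775;  √(1−r_s²) = 0.936750
√(n−2) = √15 = 3.872983
t = r_s·√(n−2)/√(1−r_s²) = 0.35 · 3.872983 / 0.936750 = 1.447

1.447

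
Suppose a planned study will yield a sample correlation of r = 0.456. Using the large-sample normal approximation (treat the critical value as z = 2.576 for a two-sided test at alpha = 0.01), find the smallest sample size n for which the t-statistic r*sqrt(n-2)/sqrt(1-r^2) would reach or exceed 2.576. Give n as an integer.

Need r·√(n−2)/√(1−r²) ≥ 2.576
√(n−2) ≥ 2.576·√(1−0.207936) / 0.456 = 2.576·0.889980 / 0.456 = 5.0276
n−2 ≥ 25.2768  ⇒  n ≥ 27.2768
Smallest integer n = 28

28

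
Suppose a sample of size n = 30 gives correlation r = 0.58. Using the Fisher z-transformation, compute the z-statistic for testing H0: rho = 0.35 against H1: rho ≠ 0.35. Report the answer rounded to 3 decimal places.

z_r = atanh(0.58) = 0.662463,  z_0 = atanh(0.35) = 0.365444
SE = 1/√(n−3) = 1/√27 = 0.192450
z = (z_r − z_0)/SE = (0.662463 − 0.365444) / 0.192450 = 0.297019 / 0.192450 = 1.543

1.543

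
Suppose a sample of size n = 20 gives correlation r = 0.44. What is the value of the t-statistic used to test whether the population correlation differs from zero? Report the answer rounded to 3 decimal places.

2.079

1 − r² = 1 − 0.1936 = 0.8064;  √(1−r²) = 0.897998
√(n−2) = √18 = 4.242641
t = r·√(n−2)/√(1−r²) = 0.44 · 4.242641 / 0.897998 = 2.079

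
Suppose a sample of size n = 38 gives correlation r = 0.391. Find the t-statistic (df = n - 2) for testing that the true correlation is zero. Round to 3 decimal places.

t = r·√(n−2) / √(1−r²) with r = 0.391, n = 38
  = 0.391·√36 / √(1 − 0.152881)
  = 0.391·6.000000 / 0.920391
  = 2.346000 / 0.920391 = 2.549

2.549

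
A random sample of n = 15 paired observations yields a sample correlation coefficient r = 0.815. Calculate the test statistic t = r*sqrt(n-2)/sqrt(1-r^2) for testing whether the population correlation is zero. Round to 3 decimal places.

5.071

t = r·√(n−2) / √(1−r²) with r = 0.815, n = 15
  = 0.815·√13 / √(1 − 0.664225)
  = 0.815·3.605551 / 0.579461
  = 2.938524 / 0.579461 = 5.071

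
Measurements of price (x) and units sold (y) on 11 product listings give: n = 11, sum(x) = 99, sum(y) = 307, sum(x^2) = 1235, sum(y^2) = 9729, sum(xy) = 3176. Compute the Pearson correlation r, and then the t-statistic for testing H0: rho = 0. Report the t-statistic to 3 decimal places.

Numerator: nΣxy − (Σx)(Σy) = 11·3176 − (99)(307) = 4543
Denominator: √[(nΣx²−(Σx)²)(nΣy²−(Σy)²)]
  nΣx²−(Σx)² = 11·1235 − 9801 = 3784;  nΣy²−(Σy)² = 11·9729 − 94249 = 12770
  √(3784·12770) = √48321680 = 6951.3797
r = 4543 / 6951.3797 = 0.6535
t = r·√(n−2)/√(1−r²) = 0.6535·√9 / √(1−0.427062) = 1.960500 / 0.756927 = 2.590

2.590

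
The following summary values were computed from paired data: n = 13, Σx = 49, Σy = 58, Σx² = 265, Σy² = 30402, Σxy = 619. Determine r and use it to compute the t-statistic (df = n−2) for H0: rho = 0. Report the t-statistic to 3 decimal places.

0.883

S_xy = nΣxy − ΣxΣy = 13·619 − 49·58 = 8047 − 2842 = 5205
S_xx = nΣx² − (Σx)² = 13·265 − 49² = 3445 − 2401 = 1044
S_yy = nΣy² − (Σy)² = 13·30402 − 58² = 395226 − 3364 = 391862
r = S_xy / √(S_xx·S_yy) = 5205 / √(1044·391862) = 5205 / √409103928 = 5205 / 20226.3177 = 0.2573
t = r·√(n−2)/√(1−r²) = 0.2573·√11 / √(1−0.066203) = 0.853368 / 0.966332 = 0.883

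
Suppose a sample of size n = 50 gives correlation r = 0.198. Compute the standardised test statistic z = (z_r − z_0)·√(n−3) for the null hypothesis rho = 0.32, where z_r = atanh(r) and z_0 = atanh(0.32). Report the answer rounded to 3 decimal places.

Fisher z: atanh(0.198) = 0.200650, atanh(0.32) = 0.331647
z = (z_r − z_0)·√(n−3) = (0.200650 − 0.331647)·√47 = -0.130997 · 6.855655 = -0.898

-0.898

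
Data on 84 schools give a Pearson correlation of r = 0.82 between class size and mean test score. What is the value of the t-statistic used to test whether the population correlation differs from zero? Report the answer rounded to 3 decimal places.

12.973

t = r·√(n−2) / √(1−r²) with r = 0.82, n = 84
  = 0.82·√82 / √(1 − 0.6724)
  = 0.82·9.055385 / 0.572364
  = 7.425416 / 0.572364 = 12.973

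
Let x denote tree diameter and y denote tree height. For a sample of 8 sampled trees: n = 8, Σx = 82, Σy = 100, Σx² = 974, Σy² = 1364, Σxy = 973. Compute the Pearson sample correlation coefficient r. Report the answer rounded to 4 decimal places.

-0.4215

Numerator: nΣxy − (Σx)(Σy) = 8·973 − (82)(100) = -416
Denominator: √[(nΣx²−(Σx)²)(nΣy²−(Σy)²)]
  nΣx²−(Σx)² = 8·974 − 6724 = 1068;  nΣy²−(Σy)² = 8·1364 − 10000 = 912
  √(1068·912) = √974016 = 986.9225
r = -416 / 986.9225 = -0.4215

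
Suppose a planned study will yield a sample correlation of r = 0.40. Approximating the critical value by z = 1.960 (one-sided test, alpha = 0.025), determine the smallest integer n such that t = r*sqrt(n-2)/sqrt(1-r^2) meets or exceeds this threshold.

23

Need r·√(n−2)/√(1−r²) ≥ 1.960
√(n−2) ≥ 1.960·√(1−0.1600) / 0.40 = 1.960·0.916515 / 0.40 = 4.4909
n−2 ≥ 20.1682  ⇒  n ≥ 22.1682
Smallest integer n = 23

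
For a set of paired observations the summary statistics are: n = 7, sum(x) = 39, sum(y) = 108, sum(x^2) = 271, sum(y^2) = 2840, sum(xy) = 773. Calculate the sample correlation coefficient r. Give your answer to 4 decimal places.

S_xy = nΣxy − ΣxΣy = 7·773 − 39·108 = 5411 − 4212 = 1199
S_xx = nΣx² − (Σx)² = 7·271 − 39² = 1897 − 1521 = 376
S_yy = nΣy² − (Σy)² = 7·2840 − 108² = 19880 − 11664 = 8216
r = S_xy / √(S_xx·S_yy) = 1199 / √(376·8216) = 1199 / √3089216 = 1199 / 1757.6166 = 0.6822

0.6822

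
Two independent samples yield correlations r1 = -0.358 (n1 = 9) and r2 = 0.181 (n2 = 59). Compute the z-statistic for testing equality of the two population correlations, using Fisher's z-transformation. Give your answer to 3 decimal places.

-1.298

z1 = atanh(-0.358) = -0.374590,  z2 = atanh(0.181) = 0.183016
SE = √(1/(n1−3) + 1/(n2−3)) = √(1/6 + 1/56) = √(0.1666667 + 0.0178571) = √0.1845238 = 0.429562
z = (z1 − z2)/SE = (-0.374590 − 0.183016) / 0.429562 = -0.557606 / 0.429562 = -1.298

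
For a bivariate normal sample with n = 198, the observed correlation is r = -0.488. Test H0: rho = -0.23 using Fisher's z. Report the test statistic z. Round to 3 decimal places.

-4.179

z_r = atanh(-0.488) = -0.533432,  z_0 = atanh(-0.23) = -0.234189
SE = 1/√(n−3) = 1/√195 = 0.071611
z = (z_r − z_0)/SE = (-0.533432 − (-0.234189)) / 0.071611 = -0.299243 / 0.071611 = -4.179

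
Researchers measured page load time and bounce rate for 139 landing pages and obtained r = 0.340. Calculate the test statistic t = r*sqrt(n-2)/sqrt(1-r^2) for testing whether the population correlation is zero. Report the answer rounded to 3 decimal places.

4.232

t = r·√(n−2) / √(1−r²) with r = 0.340, n = 139
  = 0.340·√137 / √(1 − 0.115600)
  = 0.340·11.704700 / 0.940425
  = 3.979598 / 0.940425 = 4.232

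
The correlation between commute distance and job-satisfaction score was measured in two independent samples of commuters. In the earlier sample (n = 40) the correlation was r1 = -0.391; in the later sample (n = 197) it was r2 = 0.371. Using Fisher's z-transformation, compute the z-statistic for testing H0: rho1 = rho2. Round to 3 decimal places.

-4.474

z1 = atanh(-0.391) = -0.412980,  z2 = atanh(0.371) = 0.389582
SE = √(1/(n1−3) + 1/(n2−3)) = √(1/37 + 1/194) = √(0.0270270 + 0.0051546) = √0.0321816 = 0.179392
z = (z1 − z2)/SE = (-0.412980 − 0.389582) / 0.179392 = -0.802562 / 0.179392 = -4.474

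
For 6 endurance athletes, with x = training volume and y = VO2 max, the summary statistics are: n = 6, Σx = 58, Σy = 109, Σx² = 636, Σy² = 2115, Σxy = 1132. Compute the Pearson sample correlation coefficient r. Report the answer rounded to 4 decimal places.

S_xy = nΣxy − ΣxΣy = 6·1132 − 58·109 = 6792 − 6322 = 470
S_xx = nΣx² − (Σx)² = 6·636 − 58² = 3816 − 3364 = 452
S_yy = nΣy² − (Σy)² = 6·2115 − 109² = 12690 − 11881 = 809
r = S_xy / √(S_xx·S_yy) = 470 / √(452·809) = 470 / √365668 = 470 / 604.7049 = 0.7772

0.7772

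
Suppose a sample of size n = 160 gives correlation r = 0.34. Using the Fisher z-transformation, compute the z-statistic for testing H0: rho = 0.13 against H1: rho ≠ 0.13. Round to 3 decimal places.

2.799

Fisher z: atanh(0.34) = 0.354093, atanh(0.13) = 0.130740
z = (z_r − z_0)·√(n−3) = (0.354093 − 0.130740)·√157 = 0.223353 · 12.529964 = 2.799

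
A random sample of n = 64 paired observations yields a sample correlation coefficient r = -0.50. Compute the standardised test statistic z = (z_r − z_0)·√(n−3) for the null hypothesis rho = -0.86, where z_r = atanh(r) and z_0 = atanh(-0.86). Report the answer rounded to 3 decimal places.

5.811

z_r = atanh(-0.50) = -0.549306,  z_0 = atanh(-0.86) = -1.293345
SE = 1/√(n−3) = 1/√61 = 0.128037
z = (z_r − z_0)/SE = (-0.549306 − (-1.293345)) / 0.128037 = 0.744039 / 0.128037 = 5.811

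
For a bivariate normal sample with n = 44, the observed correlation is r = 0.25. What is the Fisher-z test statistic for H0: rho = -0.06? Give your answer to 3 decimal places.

z_r = atanh(0.25) = 0.255413,  z_0 = atanh(-0.06) = -0.060072
SE = 1/√(n−3) = 1/√41 = 0.156174
z = (z_r − z_0)/SE = (0.255413 − (-0.060072)) / 0.156174 = 0.315485 / 0.156174 = 2.020

2.020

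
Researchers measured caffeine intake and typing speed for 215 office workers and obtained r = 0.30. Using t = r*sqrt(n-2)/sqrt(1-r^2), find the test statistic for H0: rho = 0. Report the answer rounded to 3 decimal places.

4.590

t = r·√(n−2) / √(1−r²) with r = 0.30, n = 215
  = 0.30·√213 / √(1 − 0.0900)
  = 0.30·14.594520 / 0.953939
  = 4.378356 / 0.953939 = 4.590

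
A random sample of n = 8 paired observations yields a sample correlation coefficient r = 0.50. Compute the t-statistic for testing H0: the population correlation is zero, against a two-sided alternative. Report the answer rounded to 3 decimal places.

t = r·√(n−2) / √(1−r²) with r = 0.50, n = 8
  = 0.50·√6 / √(1 − 0.2500)
  = 0.50·2.449490 / 0.866025
  = 1.224745 / 0.866025 = 1.414

1.414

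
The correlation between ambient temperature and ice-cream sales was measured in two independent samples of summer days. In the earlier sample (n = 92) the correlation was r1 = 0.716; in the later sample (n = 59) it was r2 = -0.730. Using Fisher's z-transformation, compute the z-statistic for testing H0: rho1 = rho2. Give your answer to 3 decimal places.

10.718

z1 = atanh(0.716) = 0.899389,  z2 = atanh(-0.730) = -0.928727
SE = √(1/(n1−3) + 1/(n2−3)) = √(1/89 + 1/56) = √(0.0112360 + 0.0178571) = √0.0290931 = 0.170567
z = (z1 − z2)/SE = (0.899389 − (-0.928727)) / 0.170567 = 1.828116 / 0.170567 = 10.718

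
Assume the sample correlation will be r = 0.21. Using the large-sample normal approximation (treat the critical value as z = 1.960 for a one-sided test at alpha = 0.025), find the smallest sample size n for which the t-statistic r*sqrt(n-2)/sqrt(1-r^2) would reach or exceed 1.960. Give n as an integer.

Need r·√(n−2)/√(1−r²) ≥ 1.960
√(n−2) ≥ 1.960·√(1−0.0441) / 0.21 = 1.960·0.977701 / 0.21 = 9.1252
n−2 ≥ 83.2693  ⇒  n ≥ 85.2693
Smallest integer n = 86

86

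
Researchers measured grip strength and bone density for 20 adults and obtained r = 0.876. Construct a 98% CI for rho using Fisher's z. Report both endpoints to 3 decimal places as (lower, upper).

z_r = atanh(0.876) = 1.358308;  SE = 1/√(n−3) = 1/√17 = 0.242536
z-limits: 1.358308 ± 2.326·0.242536 = 1.358308 ± 0.564139 = [0.794169, 1.922447]
ρ-limits: (tanh 0.794169, tanh 1.922447) = (0.661, 0.958)

(0.661, 0.958)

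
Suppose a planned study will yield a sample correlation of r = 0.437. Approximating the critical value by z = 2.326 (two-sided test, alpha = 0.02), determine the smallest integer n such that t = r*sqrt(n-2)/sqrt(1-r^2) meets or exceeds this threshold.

25

Need r·√(n−2)/√(1−r²) ≥ 2.326
√(n−2) ≥ 2.326·√(1−0.190969) / 0.437 = 2.326·0.899462 / 0.437 = 4.7875
n−2 ≥ 22.9202  ⇒  n ≥ 24.9202
Smallest integer n = 25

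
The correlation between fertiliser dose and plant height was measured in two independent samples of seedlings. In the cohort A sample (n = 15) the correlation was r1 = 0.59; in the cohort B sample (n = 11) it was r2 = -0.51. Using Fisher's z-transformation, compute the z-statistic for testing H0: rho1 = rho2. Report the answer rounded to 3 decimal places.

2.718

z1 = atanh(0.59) = 0.677666,  z2 = atanh(-0.51) = -0.562730
SE = √(1/(n1−3) + 1/(n2−3)) = √(1/12 + 1/8) = √(0.0833333 + 0.1250000) = √0.2083333 = 0.456435
z = (z1 − z2)/SE = (0.677666 − (-0.562730)) / 0.456435 = 1.240396 / 0.456435 = 2.718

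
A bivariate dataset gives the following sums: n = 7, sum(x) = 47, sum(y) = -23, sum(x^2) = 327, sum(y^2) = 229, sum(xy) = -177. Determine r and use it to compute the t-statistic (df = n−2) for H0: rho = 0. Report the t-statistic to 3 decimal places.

Numerator: nΣxy − (Σx)(Σy) = 7·(-177) − (47)(-23) = -158
Denominator: √[(nΣx²−(Σx)²)(nΣy²−(Σy)²)]
  nΣx²−(Σx)² = 7·327 − 2209 = 80;  nΣy²−(Σy)² = 7·229 − 529 = 1074
  √(80·1074) = √85920 = 293.1211
r = -158 / 293.1211 = -0.5390
t = r·√(n−2)/√(1−r²) = -0.5390·√5 / √(1−0.290521) = -1.205241 / 0.842306 = -1.431

-1.431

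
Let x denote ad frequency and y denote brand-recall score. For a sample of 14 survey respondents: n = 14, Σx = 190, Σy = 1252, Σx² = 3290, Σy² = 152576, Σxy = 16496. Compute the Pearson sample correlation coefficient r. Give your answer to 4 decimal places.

Numerator: nΣxy − (Σx)(Σy) = 14·16496 − (190)(1252) = -6936
Denominator: √[(nΣx²−(Σx)²)(nΣy²−(Σy)²)]
  nΣx²−(Σx)² = 14·3290 − 36100 = 9960;  nΣy²−(Σy)² = 14·152576 − 1567504 = 568560
  √(9960·568560) = √5662857600 = 75251.9608
r = -6936 / 75251.9608 = -0.0922

-0.0922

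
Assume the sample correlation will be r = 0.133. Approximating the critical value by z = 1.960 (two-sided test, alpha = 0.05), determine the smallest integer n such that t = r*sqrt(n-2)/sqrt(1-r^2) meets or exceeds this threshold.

Need r·√(n−2)/√(1−r²) ≥ 1.960
√(n−2) ≥ 1.960·√(1−0.017689) / 0.133 = 1.960·0.991116 / 0.133 = 14.6059
n−2 ≥ 213.3323  ⇒  n ≥ 215.3323
Smallest integer n = 216

216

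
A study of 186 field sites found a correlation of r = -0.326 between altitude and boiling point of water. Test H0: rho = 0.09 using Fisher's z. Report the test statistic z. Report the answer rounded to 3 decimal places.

Fisher z: atanh(-0.326) = -0.338346, atanh(0.09) = 0.090244
z = (z_r − z_0)·√(n−3) = (-0.338346 − 0.090244)·√183 = -0.428590 · 13.527749 = -5.798

-5.798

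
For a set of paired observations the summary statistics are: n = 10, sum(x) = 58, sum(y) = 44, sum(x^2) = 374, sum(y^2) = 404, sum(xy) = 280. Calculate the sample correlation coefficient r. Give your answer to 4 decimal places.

S_xy = nΣxy − ΣxΣy = 10·280 − 58·44 = 2800 − 2552 = 248
S_xx = nΣx² − (Σx)² = 10·374 − 58² = 3740 − 3364 = 376
S_yy = nΣy² − (Σy)² = 10·404 − 44² = 4040 − 1936 = 2104
r = S_xy / √(S_xx·S_yy) = 248 / √(376·2104) = 248 / √791104 = 248 / 889.4403 = 0.2788

0.2788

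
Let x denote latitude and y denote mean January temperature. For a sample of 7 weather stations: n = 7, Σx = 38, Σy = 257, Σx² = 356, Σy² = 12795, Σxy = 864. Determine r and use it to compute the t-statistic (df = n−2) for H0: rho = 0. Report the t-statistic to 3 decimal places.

-2.527

S_xy = nΣxy − ΣxΣy = 7·864 − 38·257 = 6048 − 9766 = -3718
S_xx = nΣx² − (Σx)² = 7·356 − 38² = 2492 − 1444 = 1048
S_yy = nΣy² − (Σy)² = 7·12795 − 257² = 89565 − 66049 = 23516
r = S_xy / √(S_xx·S_yy) = -3718 / √(1048·23516) = -3718 / √24644768 = -3718 / 4964.3497 = -0.7489
t = r·√(n−2)/√(1−r²) = -0.7489·√5 / √(1−0.560851) = -1.674591 / 0.662683 = -2.527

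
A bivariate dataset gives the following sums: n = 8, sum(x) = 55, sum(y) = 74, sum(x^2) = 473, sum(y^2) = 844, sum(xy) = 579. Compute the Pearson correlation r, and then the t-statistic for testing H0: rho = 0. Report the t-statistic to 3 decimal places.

S_xy = nΣxy − ΣxΣy = 8·579 − 55·74 = 4632 − 4070 = 562
S_xx = nΣx² − (Σx)² = 8·473 − 55² = 3784 − 3025 = 759
S_yy = nΣy² − (Σy)² = 8·844 − 74² = 6752 − 5476 = 1276
r = S_xy / √(S_xx·S_yy) = 562 / √(759·1276) = 562 / √968484 = 562 / 984.1158 = 0.5711
t = r·√(n−2)/√(1−r²) = 0.5711·√6 / √(1−0.326155) = 1.398904 / 0.820881 = 1.704

1.704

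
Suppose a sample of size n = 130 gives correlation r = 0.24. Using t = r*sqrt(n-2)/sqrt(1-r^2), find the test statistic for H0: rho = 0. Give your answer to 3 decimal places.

1 − r² = 1 − 0.0576 = 0.9424;  √(1−r²) = 0.970773
√(n−2) = √128 = 11.313708
t = r·√(n−2)/√(1−r²) = 0.24 · 11.313708 / 0.970773 = 2.797

2.797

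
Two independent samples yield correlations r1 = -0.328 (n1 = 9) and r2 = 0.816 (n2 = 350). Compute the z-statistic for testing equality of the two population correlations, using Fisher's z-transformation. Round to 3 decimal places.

-3.607

z1 = atanh(-0.328) = -0.340585,  z2 = atanh(0.816) = 1.144728
SE = √(1/(n1−3) + 1/(n2−3)) = √(1/6 + 1/347) = √(0.1666667 + 0.0028818) = √0.1695485 = 0.411763
z = (z1 − z2)/SE = (-0.340585 − 1.144728) / 0.411763 = -1.485313 / 0.411763 = -3.607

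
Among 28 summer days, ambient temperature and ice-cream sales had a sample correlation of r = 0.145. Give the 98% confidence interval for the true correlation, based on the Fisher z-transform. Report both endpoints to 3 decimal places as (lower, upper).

(-0.309, 0.545)

Fisher z: z_r = atanh(r) = ½·ln((1+0.145)/(1−0.145)) = 0.146029
SE(z) = 1/√(n−3) = 1/√25 = 0.200000
98% ⇒ z* = 2.326; margin = 2.326·0.200000 = 0.465200
CI on z-scale: (-0.319171, 0.611229)
Back-transform: tanh(-0.319171) = -0.308757, tanh(0.611229) = 0.544992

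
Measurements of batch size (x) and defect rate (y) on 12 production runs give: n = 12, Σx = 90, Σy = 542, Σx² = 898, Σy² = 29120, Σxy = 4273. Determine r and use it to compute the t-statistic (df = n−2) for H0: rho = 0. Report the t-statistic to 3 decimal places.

0.661

S_xy = nΣxy − ΣxΣy = 12·4273 − 90·542 = 51276 − 48780 = 2496
S_xx = nΣx² − (Σx)² = 12·898 − 90² = 10776 − 8100 = 2676
S_yy = nΣy² − (Σy)² = 12·29120 − 542² = 349440 − 293764 = 55676
r = S_xy / √(S_xx·S_yy) = 2496 / √(2676·55676) = 2496 / √148988976 = 2496 / 12206.1040 = 0.2045
t = r·√(n−2)/√(1−r²) = 0.2045·√10 / √(1−0.041820) = 0.646686 / 0.978867 = 0.661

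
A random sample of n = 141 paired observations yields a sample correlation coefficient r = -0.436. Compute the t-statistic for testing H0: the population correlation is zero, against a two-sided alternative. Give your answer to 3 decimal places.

t = r·√(n−2) / √(1−r²) with r = -0.436, n = 141
  = -0.436·√139 / √(1 − 0.190096)
  = -0.436·11.789826 / 0.899947
  = -5.140364 / 0.899947 = -5.712

-5.712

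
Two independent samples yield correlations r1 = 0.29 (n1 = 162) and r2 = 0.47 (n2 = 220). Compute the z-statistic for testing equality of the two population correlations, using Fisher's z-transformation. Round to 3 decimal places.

-2.026

z1 = atanh(0.29) = 0.298566,  z2 = atanh(0.47) = 0.510070
SE = √(1/(n1−3) + 1/(n2−3)) = √(1/159 + 1/217) = √(0.0062893 + 0.0046083) = √0.0108976 = 0.104392
z = (z1 − z2)/SE = (0.298566 − 0.510070) / 0.104392 = -0.211504 / 0.104392 = -2.026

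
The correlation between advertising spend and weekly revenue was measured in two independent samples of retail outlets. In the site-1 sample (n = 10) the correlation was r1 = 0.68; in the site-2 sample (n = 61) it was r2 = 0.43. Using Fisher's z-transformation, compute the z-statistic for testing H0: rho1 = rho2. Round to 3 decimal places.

z1 = atanh(0.68) = 0.829114,  z2 = atanh(0.43) = 0.459897
SE = √(1/(n1−3) + 1/(n2−3)) = √(1/7 + 1/58) = √(0.1428571 + 0.0172414) = √0.1600985 = 0.400123
z = (z1 − z2)/SE = (0.829114 − 0.459897) / 0.400123 = 0.369217 / 0.400123 = 0.923

0.923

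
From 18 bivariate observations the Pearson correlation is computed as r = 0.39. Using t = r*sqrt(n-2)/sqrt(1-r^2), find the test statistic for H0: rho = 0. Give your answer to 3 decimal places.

1.694

t = r·√(n−2) / √(1−r²) with r = 0.39, n = 18
  = 0.39·√16 / √(1 − 0.1521)
  = 0.39·4.000000 / 0.920815
  = 1.560000 / 0.920815 = 1.694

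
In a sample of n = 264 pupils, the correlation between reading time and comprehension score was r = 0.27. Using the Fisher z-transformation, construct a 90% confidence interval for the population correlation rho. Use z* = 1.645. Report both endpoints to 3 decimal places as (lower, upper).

(0.173, 0.362)

Fisher z: z_r = atanh(r) = ½·ln((1+0.27)/(1−0.27)) = 0.276864
SE(z) = 1/√(n−3) = 1/√261 = 0.061898
90% ⇒ z* = 1.645; margin = 1.645·0.061898 = 0.101822
CI on z-scale: (0.175042, 0.378686)
Back-transform: tanh(0.175042) = 0.173276, tanh(0.378686) = 0.361566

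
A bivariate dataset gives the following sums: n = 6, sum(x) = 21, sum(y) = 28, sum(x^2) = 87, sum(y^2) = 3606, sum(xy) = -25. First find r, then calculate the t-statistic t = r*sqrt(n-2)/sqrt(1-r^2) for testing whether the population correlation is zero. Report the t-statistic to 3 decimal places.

Numerator: nΣxy − (Σx)(Σy) = 6·(-25) − (21)(28) = -738
Denominator: √[(nΣx²−(Σx)²)(nΣy²−(Σy)²)]
  nΣx²−(Σx)² = 6·87 − 441 = 81;  nΣy²−(Σy)² = 6·3606 − 784 = 20852
  √(81·20852) = √1689012 = 1299.6199
r = -738 / 1299.6199 = -0.5679
t = r·√(n−2)/√(1−r²) = -0.5679·√4 / √(1−0.322510) = -1.135800 / 0.823098 = -1.380

-1.380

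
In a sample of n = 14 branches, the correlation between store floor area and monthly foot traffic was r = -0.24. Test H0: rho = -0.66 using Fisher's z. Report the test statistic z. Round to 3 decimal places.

Fisher z: atanh(-0.24) = -0.244774, atanh(-0.66) = -0.792814
z = (z_r − z_0)·√(n−3) = (-0.244774 − (-0.792814))·√11 = 0.548040 · 3.316625 = 1.818

1.818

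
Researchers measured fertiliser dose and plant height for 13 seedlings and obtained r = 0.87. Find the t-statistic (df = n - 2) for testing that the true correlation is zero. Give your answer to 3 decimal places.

5.852

1 − r² = 1 − 0.7569 = 0.2431;  √(1−r²) = 0.493052
√(n−2) = √11 = 3.316625
t = r·√(n−2)/√(1−r²) = 0.87 · 3.316625 / 0.493052 = 5.852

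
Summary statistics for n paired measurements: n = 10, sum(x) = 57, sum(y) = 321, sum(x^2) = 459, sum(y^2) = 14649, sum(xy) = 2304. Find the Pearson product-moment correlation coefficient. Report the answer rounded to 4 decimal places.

Numerator: nΣxy − (Σx)(Σy) = 10·2304 − (57)(321) = 4743
Denominator: √[(nΣx²−(Σx)²)(nΣy²−(Σy)²)]
  nΣx²−(Σx)² = 10·459 − 3249 = 1341;  nΣy²−(Σy)² = 10·14649 − 103041 = 43449
  √(1341·43449) = √58265109 = 7633.1585
r = 4743 / 7633.1585 = 0.6214

0.6214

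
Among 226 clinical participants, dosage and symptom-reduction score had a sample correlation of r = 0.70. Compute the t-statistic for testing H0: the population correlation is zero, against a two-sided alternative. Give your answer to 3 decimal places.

1 − r² = 1 − 0.4900 = 0.5100;  √(1−r²) = 0.714143
√(n−2) = √224 = 14.966630
t = r·√(n−2)/√(1−r²) = 0.70 · 14.966630 / 0.714143 = 14.670

14.670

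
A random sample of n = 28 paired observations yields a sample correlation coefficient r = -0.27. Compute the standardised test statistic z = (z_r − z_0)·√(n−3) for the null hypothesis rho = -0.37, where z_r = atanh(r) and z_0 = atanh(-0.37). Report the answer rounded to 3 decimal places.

0.558

Fisher z: atanh(-0.27) = -0.276864, atanh(-0.37) = -0.388423
z = (z_r − z_0)·√(n−3) = (-0.276864 − (-0.388423))·√25 = 0.111559 · 5.000000 = 0.558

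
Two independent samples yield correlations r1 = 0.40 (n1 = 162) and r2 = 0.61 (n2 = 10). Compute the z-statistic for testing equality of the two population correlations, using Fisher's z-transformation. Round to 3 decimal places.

z1 = atanh(0.40) = 0.423649,  z2 = atanh(0.61) = 0.708921
SE = √(1/(n1−3) + 1/(n2−3)) = √(1/159 + 1/7) = √(0.0062893 + 0.1428571) = √0.1491464 = 0.386195
z = (z1 − z2)/SE = (0.423649 − 0.708921) / 0.386195 = -0.285272 / 0.386195 = -0.739

-0.739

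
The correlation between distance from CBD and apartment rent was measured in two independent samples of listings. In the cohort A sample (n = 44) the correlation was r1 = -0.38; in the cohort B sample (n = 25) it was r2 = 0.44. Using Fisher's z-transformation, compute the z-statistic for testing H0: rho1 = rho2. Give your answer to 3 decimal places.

-3.301

Fisher z-transforms: z1 = atanh(-0.38) = -0.400060, z2 = atanh(0.44) = 0.472231; difference d = -0.872291
Var(d) = 1/41 + 1/22 = 0.0243902 + 0.0454545 = 0.0698447
z = d/√Var(d) = -0.872291 / √0.0698447 = -0.872291 / 0.264281 = -3.301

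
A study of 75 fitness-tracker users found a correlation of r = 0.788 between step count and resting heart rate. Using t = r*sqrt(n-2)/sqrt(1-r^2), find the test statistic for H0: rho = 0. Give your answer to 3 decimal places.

10.935

1 − r² = 1 − 0.620944 = 0.379056;  √(1−r²) = 0.615675
√(n−2) = √73 = 8.544004
t = r·√(n−2)/√(1−r²) = 0.788 · 8.544004 / 0.615675 = 10.935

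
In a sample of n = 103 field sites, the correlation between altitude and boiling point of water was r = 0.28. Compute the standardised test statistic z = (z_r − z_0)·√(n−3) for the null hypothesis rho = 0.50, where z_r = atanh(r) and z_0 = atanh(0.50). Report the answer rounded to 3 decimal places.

z_r = atanh(0.28) = 0.287682,  z_0 = atanh(0.50) = 0.549306
SE = 1/√(n−3) = 1/√100 = 0.100000
z = (z_r − z_0)/SE = (0.287682 − 0.549306) / 0.100000 = -0.261624 / 0.100000 = -2.616

-2.616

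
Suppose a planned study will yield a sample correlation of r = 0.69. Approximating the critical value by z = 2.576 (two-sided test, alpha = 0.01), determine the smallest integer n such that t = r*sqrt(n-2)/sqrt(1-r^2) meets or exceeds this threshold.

Need r·√(n−2)/√(1−r²) ≥ 2.576
√(n−2) ≥ 2.576·√(1−0.4761) / 0.69 = 2.576·0.723809 / 0.69 = 2.7022
n−2 ≥ 7.3019  ⇒  n ≥ 9.3019
Smallest integer n = 10

10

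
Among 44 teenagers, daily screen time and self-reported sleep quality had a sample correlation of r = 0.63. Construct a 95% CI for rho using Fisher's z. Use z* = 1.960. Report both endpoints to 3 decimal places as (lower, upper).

(0.410, 0.781)

Fisher z: z_r = atanh(r) = ½·ln((1+0.63)/(1−0.63)) = 0.741416
SE(z) = 1/√(n−3) = 1/√41 = 0.156174
95% ⇒ z* = 1.960; margin = 1.960·0.156174 = 0.306101
CI on z-scale: (0.435315, 1.047517)
Back-transform: tanh(0.435315) = 0.409754, tanh(1.047517) = 0.780839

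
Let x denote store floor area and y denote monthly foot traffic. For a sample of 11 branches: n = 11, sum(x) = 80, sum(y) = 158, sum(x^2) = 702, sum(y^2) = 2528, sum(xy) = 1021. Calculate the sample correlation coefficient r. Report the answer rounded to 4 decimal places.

Numerator: nΣxy − (Σx)(Σy) = 11·1021 − (80)(158) = -1409
Denominator: √[(nΣx²−(Σx)²)(nΣy²−(Σy)²)]
  nΣx²−(Σx)² = 11·702 − 6400 = 1322;  nΣy²−(Σy)² = 11·2528 − 24964 = 2844
  √(1322·2844) = √3759768 = 1939.0121
r = -1409 / 1939.0121 = -0.7267

-0.7267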